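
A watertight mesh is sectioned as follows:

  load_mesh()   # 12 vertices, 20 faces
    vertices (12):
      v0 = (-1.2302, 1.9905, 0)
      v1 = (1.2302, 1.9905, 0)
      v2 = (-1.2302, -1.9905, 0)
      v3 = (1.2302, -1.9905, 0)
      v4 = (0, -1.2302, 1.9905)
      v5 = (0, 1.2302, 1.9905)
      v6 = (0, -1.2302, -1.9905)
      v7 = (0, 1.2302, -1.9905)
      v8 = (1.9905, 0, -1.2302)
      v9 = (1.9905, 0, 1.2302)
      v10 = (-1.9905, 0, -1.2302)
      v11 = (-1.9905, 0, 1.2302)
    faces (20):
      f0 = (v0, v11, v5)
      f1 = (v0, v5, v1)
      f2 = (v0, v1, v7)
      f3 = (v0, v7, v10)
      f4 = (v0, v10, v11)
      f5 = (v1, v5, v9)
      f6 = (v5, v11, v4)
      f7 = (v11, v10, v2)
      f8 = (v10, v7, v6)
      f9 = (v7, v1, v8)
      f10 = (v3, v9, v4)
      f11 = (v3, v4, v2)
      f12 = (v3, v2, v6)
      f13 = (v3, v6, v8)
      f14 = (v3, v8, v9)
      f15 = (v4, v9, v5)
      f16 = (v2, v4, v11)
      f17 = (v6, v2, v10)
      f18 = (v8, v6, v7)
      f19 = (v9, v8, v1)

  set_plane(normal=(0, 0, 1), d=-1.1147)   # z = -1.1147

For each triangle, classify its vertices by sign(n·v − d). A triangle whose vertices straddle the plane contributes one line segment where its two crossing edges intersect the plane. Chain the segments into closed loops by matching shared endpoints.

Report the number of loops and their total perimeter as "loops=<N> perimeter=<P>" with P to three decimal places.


loops=1 perimeter=10.760

Straddling triangles (10 of 20):
  (v0,v1,v7) [++-] → (0.541276, 1.56472, -1.1147)–(-0.541276, 1.56472, -1.1147)  len=1.0826
  (v0,v7,v10) [+--] → (-0.541276, 1.56472, -1.1147)–(-1.91912, 0.186882, -1.1147)  len=1.9486
  (v0,v10,v11) [+-+] → (-1.91912, 0.186882, -1.1147)–(-1.9905, 0, -1.1147)  len=0.2001
  (v11,v10,v2) [+-+] → (-1.9905, 0, -1.1147)–(-1.91912, -0.186882, -1.1147)  len=0.2001
  (v7,v1,v8) [-+-] → (0.541276, 1.56472, -1.1147)–(1.91912, 0.186882, -1.1147)  len=1.9486
  (v3,v2,v6) [++-] → (-0.541276, -1.56472, -1.1147)–(0.541276, -1.56472, -1.1147)  len=1.0826
  (v3,v6,v8) [+--] → (0.541276, -1.56472, -1.1147)–(1.91912, -0.186882, -1.1147)  len=1.9486
  (v3,v8,v9) [+-+] → (1.91912, -0.186882, -1.1147)–(1.9905, 0, -1.1147)  len=0.2001
  (v6,v2,v10) [-+-] → (-0.541276, -1.56472, -1.1147)–(-1.91912, -0.186882, -1.1147)  len=1.9486
  (v9,v8,v1) [+-+] → (1.9905, 0, -1.1147)–(1.91912, 0.186882, -1.1147)  len=0.2001

Chained into 1 loop(s):
  loop 1: 10 segments, perimeter = 10.7596
Total perimeter = 10.760


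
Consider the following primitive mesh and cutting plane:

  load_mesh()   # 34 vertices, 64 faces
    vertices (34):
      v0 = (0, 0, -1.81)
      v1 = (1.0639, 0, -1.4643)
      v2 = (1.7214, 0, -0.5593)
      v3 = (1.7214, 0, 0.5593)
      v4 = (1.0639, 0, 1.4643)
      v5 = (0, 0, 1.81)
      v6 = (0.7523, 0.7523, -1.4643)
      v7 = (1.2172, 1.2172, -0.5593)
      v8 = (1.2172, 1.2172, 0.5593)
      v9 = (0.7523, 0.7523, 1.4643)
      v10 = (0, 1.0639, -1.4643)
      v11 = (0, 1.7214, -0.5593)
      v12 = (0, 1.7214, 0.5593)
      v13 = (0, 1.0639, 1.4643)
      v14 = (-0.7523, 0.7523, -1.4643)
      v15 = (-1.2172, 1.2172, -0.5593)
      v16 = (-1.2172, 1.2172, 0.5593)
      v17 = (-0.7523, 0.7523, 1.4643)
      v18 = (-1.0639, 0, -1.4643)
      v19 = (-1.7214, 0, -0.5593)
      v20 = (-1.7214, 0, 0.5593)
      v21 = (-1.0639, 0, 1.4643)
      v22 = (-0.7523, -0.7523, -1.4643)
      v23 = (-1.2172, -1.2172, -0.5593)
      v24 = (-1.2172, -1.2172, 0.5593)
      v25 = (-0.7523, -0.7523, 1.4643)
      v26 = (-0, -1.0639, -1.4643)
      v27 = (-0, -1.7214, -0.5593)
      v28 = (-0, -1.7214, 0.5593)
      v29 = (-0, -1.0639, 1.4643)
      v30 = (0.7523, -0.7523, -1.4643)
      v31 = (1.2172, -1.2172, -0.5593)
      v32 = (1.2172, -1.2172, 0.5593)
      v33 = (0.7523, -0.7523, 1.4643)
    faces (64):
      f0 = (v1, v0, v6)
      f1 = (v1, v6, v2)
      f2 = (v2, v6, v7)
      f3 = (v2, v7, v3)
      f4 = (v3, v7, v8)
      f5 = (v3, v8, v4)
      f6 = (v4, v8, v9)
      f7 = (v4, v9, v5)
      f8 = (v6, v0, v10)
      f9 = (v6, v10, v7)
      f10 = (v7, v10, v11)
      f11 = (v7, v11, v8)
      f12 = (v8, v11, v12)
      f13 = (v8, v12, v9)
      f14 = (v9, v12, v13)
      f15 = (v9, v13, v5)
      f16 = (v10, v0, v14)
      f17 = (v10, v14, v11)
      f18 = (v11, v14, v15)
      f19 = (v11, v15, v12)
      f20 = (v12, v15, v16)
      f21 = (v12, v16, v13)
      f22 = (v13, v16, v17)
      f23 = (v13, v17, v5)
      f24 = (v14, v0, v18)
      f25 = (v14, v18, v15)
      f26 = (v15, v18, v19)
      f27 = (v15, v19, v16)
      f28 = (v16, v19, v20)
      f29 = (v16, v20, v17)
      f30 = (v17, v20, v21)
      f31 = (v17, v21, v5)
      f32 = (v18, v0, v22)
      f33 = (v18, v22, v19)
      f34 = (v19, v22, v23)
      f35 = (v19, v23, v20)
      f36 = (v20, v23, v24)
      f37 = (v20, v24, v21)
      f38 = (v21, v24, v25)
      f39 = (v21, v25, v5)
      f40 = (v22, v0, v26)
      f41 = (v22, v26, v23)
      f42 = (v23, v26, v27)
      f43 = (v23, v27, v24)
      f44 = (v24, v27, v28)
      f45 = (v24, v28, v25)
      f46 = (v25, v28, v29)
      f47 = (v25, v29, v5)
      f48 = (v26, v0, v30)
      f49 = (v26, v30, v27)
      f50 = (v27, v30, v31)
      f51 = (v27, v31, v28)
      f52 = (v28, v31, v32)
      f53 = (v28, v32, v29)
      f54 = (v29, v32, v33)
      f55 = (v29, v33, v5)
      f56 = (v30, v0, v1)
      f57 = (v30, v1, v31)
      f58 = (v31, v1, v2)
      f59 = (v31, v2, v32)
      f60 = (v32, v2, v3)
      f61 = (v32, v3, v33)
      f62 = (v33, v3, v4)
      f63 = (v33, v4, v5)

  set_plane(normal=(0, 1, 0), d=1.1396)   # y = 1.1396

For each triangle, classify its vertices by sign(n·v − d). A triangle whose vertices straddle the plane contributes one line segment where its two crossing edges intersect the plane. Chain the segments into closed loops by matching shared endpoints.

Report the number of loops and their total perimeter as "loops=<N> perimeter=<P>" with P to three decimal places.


loops=1 perimeter=8.231

Straddling triangles (18 of 64):
  (v2,v6,v7) [--+] → (1.1396, 1.1396, -0.71036)–(1.24934, 1.1396, -0.5593)  len=0.1867
  (v2,v7,v3) [-+-] → (1.24934, 1.1396, -0.5593)–(1.24934, 1.1396, -0.487986)  len=0.0713
  (v3,v7,v8) [-++] → (1.24934, 1.1396, -0.487986)–(1.24934, 1.1396, 0.5593)  len=1.0473
  (v3,v8,v4) [-+-] → (1.24934, 1.1396, 0.5593)–(1.20743, 1.1396, 0.616996)  len=0.0713
  (v4,v8,v9) [-+-] → (1.20743, 1.1396, 0.616996)–(1.1396, 1.1396, 0.71036)  len=0.1154
  (v6,v10,v7) [--+] → (0.601057, 1.1396, -1.01741)–(1.1396, 1.1396, -0.71036)  len=0.6199
  (v7,v10,v11) [+-+] → (0.601057, 1.1396, -1.01741)–(0, 1.1396, -1.3601)  len=0.6919
  (v8,v12,v9) [++-] → (0.451644, 1.1396, 1.10262)–(1.1396, 1.1396, 0.71036)  len=0.7919
  (v9,v12,v13) [-+-] → (0.451644, 1.1396, 1.10262)–(0, 1.1396, 1.3601)  len=0.5199
  (v10,v14,v11) [--+] → (-0.451644, 1.1396, -1.10262)–(0, 1.1396, -1.3601)  len=0.5199
  (v11,v14,v15) [+-+] → (-0.451644, 1.1396, -1.10262)–(-1.1396, 1.1396, -0.71036)  len=0.7919
  (v12,v16,v13) [++-] → (-0.601057, 1.1396, 1.01741)–(0, 1.1396, 1.3601)  len=0.6919
  (v13,v16,v17) [-+-] → (-0.601057, 1.1396, 1.01741)–(-1.1396, 1.1396, 0.71036)  len=0.6199
  (v14,v18,v15) [--+] → (-1.20743, 1.1396, -0.616996)–(-1.1396, 1.1396, -0.71036)  len=0.1154
  (v15,v18,v19) [+--] → (-1.20743, 1.1396, -0.616996)–(-1.24934, 1.1396, -0.5593)  len=0.0713
  (v15,v19,v16) [+-+] → (-1.24934, 1.1396, -0.5593)–(-1.24934, 1.1396, 0.487986)  len=1.0473
  (v16,v19,v20) [+--] → (-1.24934, 1.1396, 0.487986)–(-1.24934, 1.1396, 0.5593)  len=0.0713
  (v16,v20,v17) [+--] → (-1.24934, 1.1396, 0.5593)–(-1.1396, 1.1396, 0.71036)  len=0.1867

Chained into 1 loop(s):
  loop 1: 18 segments, perimeter = 8.2313
Total perimeter = 8.231


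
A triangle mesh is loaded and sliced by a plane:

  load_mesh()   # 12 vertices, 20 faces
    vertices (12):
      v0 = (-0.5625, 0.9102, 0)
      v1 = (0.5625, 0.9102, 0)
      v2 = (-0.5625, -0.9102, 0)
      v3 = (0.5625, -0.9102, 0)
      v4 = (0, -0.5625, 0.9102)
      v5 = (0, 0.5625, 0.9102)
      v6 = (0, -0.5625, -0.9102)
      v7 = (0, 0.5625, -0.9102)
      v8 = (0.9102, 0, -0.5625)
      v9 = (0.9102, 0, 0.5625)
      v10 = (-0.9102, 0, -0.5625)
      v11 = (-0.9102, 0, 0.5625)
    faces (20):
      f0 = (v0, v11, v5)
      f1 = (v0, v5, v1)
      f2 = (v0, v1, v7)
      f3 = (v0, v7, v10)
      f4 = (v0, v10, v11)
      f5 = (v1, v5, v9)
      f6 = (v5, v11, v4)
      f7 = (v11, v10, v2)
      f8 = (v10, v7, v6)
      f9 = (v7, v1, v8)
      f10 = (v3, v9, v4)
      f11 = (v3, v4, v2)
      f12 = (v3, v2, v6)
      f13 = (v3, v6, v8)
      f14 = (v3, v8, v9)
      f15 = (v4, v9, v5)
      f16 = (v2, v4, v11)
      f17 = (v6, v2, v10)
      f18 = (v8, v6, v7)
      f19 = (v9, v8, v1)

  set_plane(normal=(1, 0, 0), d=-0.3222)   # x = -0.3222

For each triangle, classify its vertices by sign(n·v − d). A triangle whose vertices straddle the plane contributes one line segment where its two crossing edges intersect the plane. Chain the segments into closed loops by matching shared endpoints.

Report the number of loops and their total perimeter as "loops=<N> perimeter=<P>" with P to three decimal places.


Straddling triangles (10 of 20):
  (v0,v11,v5) [--+] → (-0.3222, 0.363382, 0.787118)–(-0.3222, 0.761663, 0.388837)  len=0.5633
  (v0,v5,v1) [-++] → (-0.3222, 0.761663, 0.388837)–(-0.3222, 0.9102, 0)  len=0.4162
  (v0,v1,v7) [-++] → (-0.3222, 0.9102, 0)–(-0.3222, 0.761663, -0.388837)  len=0.4162
  (v0,v7,v10) [-+-] → (-0.3222, 0.761663, -0.388837)–(-0.3222, 0.363382, -0.787118)  len=0.5633
  (v5,v11,v4) [+-+] → (-0.3222, 0.363382, 0.787118)–(-0.3222, -0.363382, 0.787118)  len=0.7268
  (v10,v7,v6) [-++] → (-0.3222, 0.363382, -0.787118)–(-0.3222, -0.363382, -0.787118)  len=0.7268
  (v3,v4,v2) [++-] → (-0.3222, -0.761663, 0.388837)–(-0.3222, -0.9102, 0)  len=0.4162
  (v3,v2,v6) [+-+] → (-0.3222, -0.9102, 0)–(-0.3222, -0.761663, -0.388837)  len=0.4162
  (v2,v4,v11) [-+-] → (-0.3222, -0.761663, 0.388837)–(-0.3222, -0.363382, 0.787118)  len=0.5633
  (v6,v2,v10) [+--] → (-0.3222, -0.761663, -0.388837)–(-0.3222, -0.363382, -0.787118)  len=0.5633

Chained into 1 loop(s):
  loop 1: 10 segments, perimeter = 5.3715
Total perimeter = 5.372

loops=1 perimeter=5.372


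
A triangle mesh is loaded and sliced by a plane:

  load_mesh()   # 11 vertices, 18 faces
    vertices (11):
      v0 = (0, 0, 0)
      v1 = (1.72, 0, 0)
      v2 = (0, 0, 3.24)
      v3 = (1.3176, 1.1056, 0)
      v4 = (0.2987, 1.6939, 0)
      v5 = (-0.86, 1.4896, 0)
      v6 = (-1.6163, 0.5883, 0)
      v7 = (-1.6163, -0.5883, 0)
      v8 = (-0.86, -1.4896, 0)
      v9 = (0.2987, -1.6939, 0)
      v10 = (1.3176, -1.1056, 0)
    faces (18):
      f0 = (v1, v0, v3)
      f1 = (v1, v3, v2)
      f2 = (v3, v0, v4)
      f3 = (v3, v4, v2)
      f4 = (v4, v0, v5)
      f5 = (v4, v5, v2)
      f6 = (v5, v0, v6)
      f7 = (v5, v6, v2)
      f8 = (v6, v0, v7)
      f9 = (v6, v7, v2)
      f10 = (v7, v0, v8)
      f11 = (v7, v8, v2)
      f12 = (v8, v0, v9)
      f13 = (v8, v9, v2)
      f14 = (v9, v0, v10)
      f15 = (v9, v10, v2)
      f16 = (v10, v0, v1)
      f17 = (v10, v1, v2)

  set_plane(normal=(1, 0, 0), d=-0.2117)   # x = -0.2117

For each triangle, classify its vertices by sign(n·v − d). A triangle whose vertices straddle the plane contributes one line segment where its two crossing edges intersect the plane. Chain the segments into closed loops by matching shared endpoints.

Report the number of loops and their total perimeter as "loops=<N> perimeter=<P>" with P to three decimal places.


loops=1 perimeter=9.783

Straddling triangles (10 of 18):
  (v4,v0,v5) [++-] → (-0.2117, 0.366684, 0)–(-0.2117, 1.60391, 0)  len=1.2372
  (v4,v5,v2) [+-+] → (-0.2117, 1.60391, 0)–(-0.2117, 0.366684, 2.44243)  len=2.7379
  (v5,v0,v6) [-+-] → (-0.2117, 0.366684, 0)–(-0.2117, 0.0770545, 0)  len=0.2896
  (v5,v6,v2) [--+] → (-0.2117, 0.0770545, 2.81563)–(-0.2117, 0.366684, 2.44243)  len=0.4724
  (v6,v0,v7) [-+-] → (-0.2117, 0.0770545, 0)–(-0.2117, -0.0770545, 0)  len=0.1541
  (v6,v7,v2) [--+] → (-0.2117, -0.0770545, 2.81563)–(-0.2117, 0.0770545, 2.81563)  len=0.1541
  (v7,v0,v8) [-+-] → (-0.2117, -0.0770545, 0)–(-0.2117, -0.366684, 0)  len=0.2896
  (v7,v8,v2) [--+] → (-0.2117, -0.366684, 2.44243)–(-0.2117, -0.0770545, 2.81563)  len=0.4724
  (v8,v0,v9) [-++] → (-0.2117, -0.366684, 0)–(-0.2117, -1.60391, 0)  len=1.2372
  (v8,v9,v2) [-++] → (-0.2117, -1.60391, 0)–(-0.2117, -0.366684, 2.44243)  len=2.7379

Chained into 1 loop(s):
  loop 1: 10 segments, perimeter = 9.7826
Total perimeter = 9.783


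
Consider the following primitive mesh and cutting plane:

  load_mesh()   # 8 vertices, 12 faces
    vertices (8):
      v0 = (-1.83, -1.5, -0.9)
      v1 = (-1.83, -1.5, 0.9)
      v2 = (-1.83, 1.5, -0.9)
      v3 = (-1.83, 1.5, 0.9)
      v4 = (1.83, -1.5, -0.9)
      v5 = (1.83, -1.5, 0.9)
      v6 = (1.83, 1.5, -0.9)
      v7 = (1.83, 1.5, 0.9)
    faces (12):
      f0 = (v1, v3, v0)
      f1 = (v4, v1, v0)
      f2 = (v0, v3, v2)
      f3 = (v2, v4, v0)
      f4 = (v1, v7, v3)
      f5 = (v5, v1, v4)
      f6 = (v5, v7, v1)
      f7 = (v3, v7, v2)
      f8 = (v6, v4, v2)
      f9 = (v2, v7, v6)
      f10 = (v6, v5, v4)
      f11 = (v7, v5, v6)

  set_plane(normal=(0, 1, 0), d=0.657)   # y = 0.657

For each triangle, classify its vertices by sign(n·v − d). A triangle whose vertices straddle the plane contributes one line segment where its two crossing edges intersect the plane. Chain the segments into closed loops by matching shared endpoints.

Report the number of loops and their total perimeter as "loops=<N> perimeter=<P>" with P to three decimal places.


loops=1 perimeter=10.920

Straddling triangles (8 of 12):
  (v1,v3,v0) [-+-] → (-1.83, 0.657, 0.9)–(-1.83, 0.657, 0.3942)  len=0.5058
  (v0,v3,v2) [-++] → (-1.83, 0.657, 0.3942)–(-1.83, 0.657, -0.9)  len=1.2942
  (v2,v4,v0) [+--] → (-0.80154, 0.657, -0.9)–(-1.83, 0.657, -0.9)  len=1.0285
  (v1,v7,v3) [-++] → (0.80154, 0.657, 0.9)–(-1.83, 0.657, 0.9)  len=2.6315
  (v5,v7,v1) [-+-] → (1.83, 0.657, 0.9)–(0.80154, 0.657, 0.9)  len=1.0285
  (v6,v4,v2) [+-+] → (1.83, 0.657, -0.9)–(-0.80154, 0.657, -0.9)  len=2.6315
  (v6,v5,v4) [+--] → (1.83, 0.657, -0.3942)–(1.83, 0.657, -0.9)  len=0.5058
  (v7,v5,v6) [+-+] → (1.83, 0.657, 0.9)–(1.83, 0.657, -0.3942)  len=1.2942

Chained into 1 loop(s):
  loop 1: 8 segments, perimeter = 10.9200
Total perimeter = 10.920


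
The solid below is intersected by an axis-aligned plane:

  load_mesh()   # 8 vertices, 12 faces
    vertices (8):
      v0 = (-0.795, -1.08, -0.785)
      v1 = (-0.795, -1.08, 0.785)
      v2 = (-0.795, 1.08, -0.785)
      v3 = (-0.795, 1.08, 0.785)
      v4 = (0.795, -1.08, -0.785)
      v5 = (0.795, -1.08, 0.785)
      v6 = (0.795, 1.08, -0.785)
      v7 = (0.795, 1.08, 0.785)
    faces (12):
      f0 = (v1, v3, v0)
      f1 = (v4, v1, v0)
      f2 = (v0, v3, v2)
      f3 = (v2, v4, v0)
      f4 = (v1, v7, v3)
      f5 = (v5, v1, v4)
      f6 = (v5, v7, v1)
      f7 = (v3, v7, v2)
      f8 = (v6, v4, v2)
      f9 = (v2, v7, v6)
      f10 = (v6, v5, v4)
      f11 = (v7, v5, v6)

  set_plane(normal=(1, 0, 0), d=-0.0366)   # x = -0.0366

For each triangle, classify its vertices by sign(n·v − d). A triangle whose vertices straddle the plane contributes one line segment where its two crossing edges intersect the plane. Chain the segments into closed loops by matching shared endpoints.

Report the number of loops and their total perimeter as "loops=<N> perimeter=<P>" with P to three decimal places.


Straddling triangles (8 of 12):
  (v4,v1,v0) [+--] → (-0.0366, -1.08, 0.0361396)–(-0.0366, -1.08, -0.785)  len=0.8211
  (v2,v4,v0) [-+-] → (-0.0366, 0.0497208, -0.785)–(-0.0366, -1.08, -0.785)  len=1.1297
  (v1,v7,v3) [-+-] → (-0.0366, -0.0497208, 0.785)–(-0.0366, 1.08, 0.785)  len=1.1297
  (v5,v1,v4) [+-+] → (-0.0366, -1.08, 0.785)–(-0.0366, -1.08, 0.0361396)  len=0.7489
  (v5,v7,v1) [++-] → (-0.0366, -0.0497208, 0.785)–(-0.0366, -1.08, 0.785)  len=1.0303
  (v3,v7,v2) [-+-] → (-0.0366, 1.08, 0.785)–(-0.0366, 1.08, -0.0361396)  len=0.8211
  (v6,v4,v2) [++-] → (-0.0366, 0.0497208, -0.785)–(-0.0366, 1.08, -0.785)  len=1.0303
  (v2,v7,v6) [-++] → (-0.0366, 1.08, -0.0361396)–(-0.0366, 1.08, -0.785)  len=0.7489

Chained into 1 loop(s):
  loop 1: 8 segments, perimeter = 7.4600
Total perimeter = 7.460

loops=1 perimeter=7.460


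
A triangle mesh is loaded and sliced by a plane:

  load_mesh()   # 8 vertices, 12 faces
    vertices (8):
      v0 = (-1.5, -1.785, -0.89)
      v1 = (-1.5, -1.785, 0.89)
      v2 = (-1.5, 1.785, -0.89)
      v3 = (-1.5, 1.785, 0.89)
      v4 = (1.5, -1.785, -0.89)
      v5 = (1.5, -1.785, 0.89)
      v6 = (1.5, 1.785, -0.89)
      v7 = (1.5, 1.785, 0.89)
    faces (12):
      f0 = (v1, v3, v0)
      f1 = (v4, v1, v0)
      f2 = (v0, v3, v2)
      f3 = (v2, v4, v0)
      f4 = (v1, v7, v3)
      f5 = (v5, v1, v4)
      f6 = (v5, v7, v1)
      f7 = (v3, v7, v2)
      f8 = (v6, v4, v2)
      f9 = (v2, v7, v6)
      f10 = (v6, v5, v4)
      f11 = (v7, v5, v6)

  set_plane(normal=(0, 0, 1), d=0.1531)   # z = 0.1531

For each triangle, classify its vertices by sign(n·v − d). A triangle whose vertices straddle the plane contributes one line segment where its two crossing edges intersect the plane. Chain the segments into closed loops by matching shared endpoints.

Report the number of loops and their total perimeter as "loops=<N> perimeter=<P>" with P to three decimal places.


loops=1 perimeter=13.140

Straddling triangles (8 of 12):
  (v1,v3,v0) [++-] → (-1.5, 0.30706, 0.1531)–(-1.5, -1.785, 0.1531)  len=2.0921
  (v4,v1,v0) [-+-] → (-0.258034, -1.785, 0.1531)–(-1.5, -1.785, 0.1531)  len=1.2420
  (v0,v3,v2) [-+-] → (-1.5, 0.30706, 0.1531)–(-1.5, 1.785, 0.1531)  len=1.4779
  (v5,v1,v4) [++-] → (-0.258034, -1.785, 0.1531)–(1.5, -1.785, 0.1531)  len=1.7580
  (v3,v7,v2) [++-] → (0.258034, 1.785, 0.1531)–(-1.5, 1.785, 0.1531)  len=1.7580
  (v2,v7,v6) [-+-] → (0.258034, 1.785, 0.1531)–(1.5, 1.785, 0.1531)  len=1.2420
  (v6,v5,v4) [-+-] → (1.5, -0.30706, 0.1531)–(1.5, -1.785, 0.1531)  len=1.4779
  (v7,v5,v6) [++-] → (1.5, -0.30706, 0.1531)–(1.5, 1.785, 0.1531)  len=2.0921

Chained into 1 loop(s):
  loop 1: 8 segments, perimeter = 13.1400
Total perimeter = 13.140


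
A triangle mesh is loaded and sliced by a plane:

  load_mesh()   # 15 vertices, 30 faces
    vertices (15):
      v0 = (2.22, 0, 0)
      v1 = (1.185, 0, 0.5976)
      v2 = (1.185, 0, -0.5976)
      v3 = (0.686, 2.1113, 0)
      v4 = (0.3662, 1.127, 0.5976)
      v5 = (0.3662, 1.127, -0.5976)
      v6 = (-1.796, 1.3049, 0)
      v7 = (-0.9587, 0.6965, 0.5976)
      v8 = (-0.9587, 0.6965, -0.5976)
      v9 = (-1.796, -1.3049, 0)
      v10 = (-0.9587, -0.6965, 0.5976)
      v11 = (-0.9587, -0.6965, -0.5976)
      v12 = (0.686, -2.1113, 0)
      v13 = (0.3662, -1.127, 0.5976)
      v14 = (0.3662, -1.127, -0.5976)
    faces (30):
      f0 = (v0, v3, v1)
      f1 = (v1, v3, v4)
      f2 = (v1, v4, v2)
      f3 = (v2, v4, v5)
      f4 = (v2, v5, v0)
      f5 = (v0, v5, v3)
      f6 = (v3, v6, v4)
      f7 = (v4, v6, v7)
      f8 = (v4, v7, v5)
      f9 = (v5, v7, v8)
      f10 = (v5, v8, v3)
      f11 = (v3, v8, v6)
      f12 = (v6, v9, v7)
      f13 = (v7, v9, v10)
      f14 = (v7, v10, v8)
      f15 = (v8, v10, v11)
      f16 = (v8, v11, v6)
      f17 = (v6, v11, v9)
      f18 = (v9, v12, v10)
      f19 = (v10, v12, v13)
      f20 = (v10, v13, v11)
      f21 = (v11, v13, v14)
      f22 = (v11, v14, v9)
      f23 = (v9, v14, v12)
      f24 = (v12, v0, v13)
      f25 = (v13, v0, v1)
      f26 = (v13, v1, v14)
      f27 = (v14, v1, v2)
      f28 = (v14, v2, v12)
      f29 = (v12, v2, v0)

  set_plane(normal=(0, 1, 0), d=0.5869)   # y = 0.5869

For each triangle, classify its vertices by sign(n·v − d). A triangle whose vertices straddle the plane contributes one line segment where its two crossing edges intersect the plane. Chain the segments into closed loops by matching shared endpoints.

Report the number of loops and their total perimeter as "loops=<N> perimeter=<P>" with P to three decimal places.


Straddling triangles (12 of 30):
  (v0,v3,v1) [-+-] → (1.79358, 0.5869, 0)–(1.04629, 0.5869, 0.431479)  len=0.8629
  (v1,v3,v4) [-++] → (1.04629, 0.5869, 0.431479)–(0.758599, 0.5869, 0.5976)  len=0.3322
  (v1,v4,v2) [-+-] → (0.758599, 0.5869, 0.5976)–(0.758599, 0.5869, 0.024816)  len=0.5728
  (v2,v4,v5) [-++] → (0.758599, 0.5869, 0.024816)–(0.758599, 0.5869, -0.5976)  len=0.6224
  (v2,v5,v0) [-+-] → (0.758599, 0.5869, -0.5976)–(1.25461, 0.5869, -0.311208)  len=0.5728
  (v0,v5,v3) [-++] → (1.25461, 0.5869, -0.311208)–(1.79358, 0.5869, 0)  len=0.6224
  (v6,v9,v7) [+-+] → (-1.796, 0.5869, 0)–(-1.00455, 0.5869, 0.564874)  len=0.9724
  (v7,v9,v10) [+--] → (-1.00455, 0.5869, 0.564874)–(-0.9587, 0.5869, 0.5976)  len=0.0563
  (v7,v10,v8) [+-+] → (-0.9587, 0.5869, 0.5976)–(-0.9587, 0.5869, -0.503563)  len=1.1012
  (v8,v10,v11) [+--] → (-0.9587, 0.5869, -0.503563)–(-0.9587, 0.5869, -0.5976)  len=0.0940
  (v8,v11,v6) [+-+] → (-0.9587, 0.5869, -0.5976)–(-1.49562, 0.5869, -0.214388)  len=0.6596
  (v6,v11,v9) [+--] → (-1.49562, 0.5869, -0.214388)–(-1.796, 0.5869, 0)  len=0.3690

Chained into 2 loop(s):
  loop 1: 6 segments, perimeter = 3.5854
  loop 2: 6 segments, perimeter = 3.2526
Total perimeter = 6.838

loops=2 perimeter=6.838


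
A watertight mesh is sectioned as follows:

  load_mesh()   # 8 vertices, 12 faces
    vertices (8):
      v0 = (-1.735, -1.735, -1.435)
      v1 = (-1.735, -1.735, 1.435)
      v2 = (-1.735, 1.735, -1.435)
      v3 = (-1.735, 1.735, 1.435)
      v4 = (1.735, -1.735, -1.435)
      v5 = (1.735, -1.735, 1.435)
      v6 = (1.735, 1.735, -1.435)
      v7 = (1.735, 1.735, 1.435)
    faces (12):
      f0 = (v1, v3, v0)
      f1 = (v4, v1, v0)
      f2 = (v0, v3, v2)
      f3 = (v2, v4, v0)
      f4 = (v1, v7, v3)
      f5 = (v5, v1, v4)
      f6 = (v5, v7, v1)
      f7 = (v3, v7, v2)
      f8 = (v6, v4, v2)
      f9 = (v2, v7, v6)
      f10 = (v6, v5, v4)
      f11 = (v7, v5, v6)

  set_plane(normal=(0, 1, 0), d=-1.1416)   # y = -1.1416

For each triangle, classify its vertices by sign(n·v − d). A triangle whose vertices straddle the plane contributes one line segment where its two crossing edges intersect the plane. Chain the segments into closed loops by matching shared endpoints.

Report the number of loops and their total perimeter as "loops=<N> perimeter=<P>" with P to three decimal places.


loops=1 perimeter=12.680

Straddling triangles (8 of 12):
  (v1,v3,v0) [-+-] → (-1.735, -1.1416, 1.435)–(-1.735, -1.1416, -0.944205)  len=2.3792
  (v0,v3,v2) [-++] → (-1.735, -1.1416, -0.944205)–(-1.735, -1.1416, -1.435)  len=0.4908
  (v2,v4,v0) [+--] → (1.1416, -1.1416, -1.435)–(-1.735, -1.1416, -1.435)  len=2.8766
  (v1,v7,v3) [-++] → (-1.1416, -1.1416, 1.435)–(-1.735, -1.1416, 1.435)  len=0.5934
  (v5,v7,v1) [-+-] → (1.735, -1.1416, 1.435)–(-1.1416, -1.1416, 1.435)  len=2.8766
  (v6,v4,v2) [+-+] → (1.735, -1.1416, -1.435)–(1.1416, -1.1416, -1.435)  len=0.5934
  (v6,v5,v4) [+--] → (1.735, -1.1416, 0.944205)–(1.735, -1.1416, -1.435)  len=2.3792
  (v7,v5,v6) [+-+] → (1.735, -1.1416, 1.435)–(1.735, -1.1416, 0.944205)  len=0.4908

Chained into 1 loop(s):
  loop 1: 8 segments, perimeter = 12.6800
Total perimeter = 12.680


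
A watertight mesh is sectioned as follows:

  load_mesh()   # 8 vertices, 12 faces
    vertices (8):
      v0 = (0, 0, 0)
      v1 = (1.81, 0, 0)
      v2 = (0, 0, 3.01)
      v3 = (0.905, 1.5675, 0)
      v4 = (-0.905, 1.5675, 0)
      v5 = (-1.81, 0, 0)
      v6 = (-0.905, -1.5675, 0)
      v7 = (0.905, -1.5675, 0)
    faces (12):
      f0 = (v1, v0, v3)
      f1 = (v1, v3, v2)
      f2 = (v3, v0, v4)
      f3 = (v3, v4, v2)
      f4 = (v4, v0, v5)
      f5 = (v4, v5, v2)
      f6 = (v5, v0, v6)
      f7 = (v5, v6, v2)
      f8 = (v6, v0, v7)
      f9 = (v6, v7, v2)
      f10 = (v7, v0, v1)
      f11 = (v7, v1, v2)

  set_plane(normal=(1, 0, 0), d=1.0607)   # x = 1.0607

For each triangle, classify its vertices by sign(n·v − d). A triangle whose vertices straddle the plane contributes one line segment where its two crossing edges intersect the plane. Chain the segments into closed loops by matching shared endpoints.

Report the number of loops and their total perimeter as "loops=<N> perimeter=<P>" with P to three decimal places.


loops=1 perimeter=6.194

Straddling triangles (4 of 12):
  (v1,v0,v3) [+--] → (1.0607, 0, 0)–(1.0607, 1.29782, 0)  len=1.2978
  (v1,v3,v2) [+--] → (1.0607, 1.29782, 0)–(1.0607, 0, 1.24607)  len=1.7992
  (v7,v0,v1) [--+] → (1.0607, 0, 0)–(1.0607, -1.29782, 0)  len=1.2978
  (v7,v1,v2) [-+-] → (1.0607, -1.29782, 0)–(1.0607, 0, 1.24607)  len=1.7992

Chained into 1 loop(s):
  loop 1: 4 segments, perimeter = 6.1940
Total perimeter = 6.194


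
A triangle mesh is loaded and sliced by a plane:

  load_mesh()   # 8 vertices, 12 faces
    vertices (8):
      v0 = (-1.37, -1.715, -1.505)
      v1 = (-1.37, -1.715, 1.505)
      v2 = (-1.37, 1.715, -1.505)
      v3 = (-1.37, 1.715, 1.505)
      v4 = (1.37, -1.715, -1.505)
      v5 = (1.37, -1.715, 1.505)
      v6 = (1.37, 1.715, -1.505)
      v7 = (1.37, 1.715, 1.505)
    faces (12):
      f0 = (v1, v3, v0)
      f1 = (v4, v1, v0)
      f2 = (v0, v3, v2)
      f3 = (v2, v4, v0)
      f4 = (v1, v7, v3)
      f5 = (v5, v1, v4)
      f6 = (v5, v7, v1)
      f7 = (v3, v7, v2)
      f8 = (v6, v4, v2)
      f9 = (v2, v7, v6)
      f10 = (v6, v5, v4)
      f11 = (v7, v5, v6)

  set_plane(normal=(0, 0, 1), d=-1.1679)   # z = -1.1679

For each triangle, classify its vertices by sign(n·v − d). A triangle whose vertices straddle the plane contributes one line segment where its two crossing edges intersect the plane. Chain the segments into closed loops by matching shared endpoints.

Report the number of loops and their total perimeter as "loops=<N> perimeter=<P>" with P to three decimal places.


loops=1 perimeter=12.340

Straddling triangles (8 of 12):
  (v1,v3,v0) [++-] → (-1.37, -1.33086, -1.1679)–(-1.37, -1.715, -1.1679)  len=0.3841
  (v4,v1,v0) [-+-] → (1.06314, -1.715, -1.1679)–(-1.37, -1.715, -1.1679)  len=2.4331
  (v0,v3,v2) [-+-] → (-1.37, -1.33086, -1.1679)–(-1.37, 1.715, -1.1679)  len=3.0459
  (v5,v1,v4) [++-] → (1.06314, -1.715, -1.1679)–(1.37, -1.715, -1.1679)  len=0.3069
  (v3,v7,v2) [++-] → (-1.06314, 1.715, -1.1679)–(-1.37, 1.715, -1.1679)  len=0.3069
  (v2,v7,v6) [-+-] → (-1.06314, 1.715, -1.1679)–(1.37, 1.715, -1.1679)  len=2.4331
  (v6,v5,v4) [-+-] → (1.37, 1.33086, -1.1679)–(1.37, -1.715, -1.1679)  len=3.0459
  (v7,v5,v6) [++-] → (1.37, 1.33086, -1.1679)–(1.37, 1.715, -1.1679)  len=0.3841

Chained into 1 loop(s):
  loop 1: 8 segments, perimeter = 12.3400
Total perimeter = 12.340


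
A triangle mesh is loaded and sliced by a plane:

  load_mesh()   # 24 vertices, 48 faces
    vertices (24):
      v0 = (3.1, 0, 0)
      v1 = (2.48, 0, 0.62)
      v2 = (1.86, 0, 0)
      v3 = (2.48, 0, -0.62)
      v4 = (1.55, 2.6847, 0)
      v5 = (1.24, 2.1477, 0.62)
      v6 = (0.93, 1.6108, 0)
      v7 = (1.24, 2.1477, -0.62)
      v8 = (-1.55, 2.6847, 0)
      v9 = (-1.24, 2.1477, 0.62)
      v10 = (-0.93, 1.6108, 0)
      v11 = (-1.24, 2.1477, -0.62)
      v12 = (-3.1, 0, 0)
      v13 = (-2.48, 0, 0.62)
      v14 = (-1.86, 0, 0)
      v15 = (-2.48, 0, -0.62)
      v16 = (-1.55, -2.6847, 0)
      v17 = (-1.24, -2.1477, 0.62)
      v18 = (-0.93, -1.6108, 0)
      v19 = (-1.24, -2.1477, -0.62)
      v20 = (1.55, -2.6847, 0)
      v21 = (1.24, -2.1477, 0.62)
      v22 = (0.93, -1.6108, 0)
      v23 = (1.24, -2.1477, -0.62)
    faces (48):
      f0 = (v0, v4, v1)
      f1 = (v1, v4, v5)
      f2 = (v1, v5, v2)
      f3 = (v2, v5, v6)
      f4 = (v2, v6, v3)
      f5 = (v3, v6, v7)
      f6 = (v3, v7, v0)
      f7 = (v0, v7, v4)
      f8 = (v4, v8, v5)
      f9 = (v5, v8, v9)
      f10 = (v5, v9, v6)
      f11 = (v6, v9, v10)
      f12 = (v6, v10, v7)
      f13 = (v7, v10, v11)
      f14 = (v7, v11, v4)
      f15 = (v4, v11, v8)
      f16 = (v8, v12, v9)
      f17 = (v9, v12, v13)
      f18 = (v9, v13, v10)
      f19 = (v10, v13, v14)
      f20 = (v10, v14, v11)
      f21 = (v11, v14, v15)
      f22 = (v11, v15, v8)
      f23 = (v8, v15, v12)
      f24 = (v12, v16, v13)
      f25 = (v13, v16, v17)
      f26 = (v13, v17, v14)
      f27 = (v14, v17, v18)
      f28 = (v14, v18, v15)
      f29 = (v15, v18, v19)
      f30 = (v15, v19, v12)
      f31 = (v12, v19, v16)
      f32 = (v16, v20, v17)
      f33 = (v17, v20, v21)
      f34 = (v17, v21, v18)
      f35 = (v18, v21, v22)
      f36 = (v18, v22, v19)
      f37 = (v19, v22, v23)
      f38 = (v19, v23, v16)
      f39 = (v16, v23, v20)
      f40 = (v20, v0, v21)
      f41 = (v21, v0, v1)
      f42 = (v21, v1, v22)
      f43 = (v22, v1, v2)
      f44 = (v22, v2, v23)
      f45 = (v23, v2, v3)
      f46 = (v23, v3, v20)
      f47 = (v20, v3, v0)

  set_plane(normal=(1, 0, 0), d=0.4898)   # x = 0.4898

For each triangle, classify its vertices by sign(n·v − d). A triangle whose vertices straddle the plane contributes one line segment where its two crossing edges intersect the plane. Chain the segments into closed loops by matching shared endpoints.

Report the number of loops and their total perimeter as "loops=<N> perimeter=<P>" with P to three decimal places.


loops=2 perimeter=6.562

Straddling triangles (16 of 48):
  (v4,v8,v5) [+-+] → (0.4898, 2.6847, 0)–(0.4898, 2.29209, 0.453289)  len=0.5997
  (v5,v8,v9) [+--] → (0.4898, 2.29209, 0.453289)–(0.4898, 2.1477, 0.62)  len=0.2205
  (v5,v9,v6) [+-+] → (0.4898, 2.1477, 0.62)–(0.4898, 1.71971, 0.125771)  len=0.6538
  (v6,v9,v10) [+--] → (0.4898, 1.71971, 0.125771)–(0.4898, 1.6108, 0)  len=0.1664
  (v6,v10,v7) [+-+] → (0.4898, 1.6108, 0)–(0.4898, 1.96209, -0.405657)  len=0.5366
  (v7,v10,v11) [+--] → (0.4898, 1.96209, -0.405657)–(0.4898, 2.1477, -0.62)  len=0.2835
  (v7,v11,v4) [+-+] → (0.4898, 2.1477, -0.62)–(0.4898, 2.48064, -0.2356)  len=0.5085
  (v4,v11,v8) [+--] → (0.4898, 2.48064, -0.2356)–(0.4898, 2.6847, 0)  len=0.3117
  (v16,v20,v17) [-+-] → (0.4898, -2.6847, 0)–(0.4898, -2.48064, 0.2356)  len=0.3117
  (v17,v20,v21) [-++] → (0.4898, -2.48064, 0.2356)–(0.4898, -2.1477, 0.62)  len=0.5085
  (v17,v21,v18) [-+-] → (0.4898, -2.1477, 0.62)–(0.4898, -1.96209, 0.405657)  len=0.2835
  (v18,v21,v22) [-++] → (0.4898, -1.96209, 0.405657)–(0.4898, -1.6108, 0)  len=0.5366
  (v18,v22,v19) [-+-] → (0.4898, -1.6108, 0)–(0.4898, -1.71971, -0.125771)  len=0.1664
  (v19,v22,v23) [-++] → (0.4898, -1.71971, -0.125771)–(0.4898, -2.1477, -0.62)  len=0.6538
  (v19,v23,v16) [-+-] → (0.4898, -2.1477, -0.62)–(0.4898, -2.29209, -0.453289)  len=0.2205
  (v16,v23,v20) [-++] → (0.4898, -2.29209, -0.453289)–(0.4898, -2.6847, 0)  len=0.5997

Chained into 2 loop(s):
  loop 1: 8 segments, perimeter = 3.2808
  loop 2: 8 segments, perimeter = 3.2808
Total perimeter = 6.562


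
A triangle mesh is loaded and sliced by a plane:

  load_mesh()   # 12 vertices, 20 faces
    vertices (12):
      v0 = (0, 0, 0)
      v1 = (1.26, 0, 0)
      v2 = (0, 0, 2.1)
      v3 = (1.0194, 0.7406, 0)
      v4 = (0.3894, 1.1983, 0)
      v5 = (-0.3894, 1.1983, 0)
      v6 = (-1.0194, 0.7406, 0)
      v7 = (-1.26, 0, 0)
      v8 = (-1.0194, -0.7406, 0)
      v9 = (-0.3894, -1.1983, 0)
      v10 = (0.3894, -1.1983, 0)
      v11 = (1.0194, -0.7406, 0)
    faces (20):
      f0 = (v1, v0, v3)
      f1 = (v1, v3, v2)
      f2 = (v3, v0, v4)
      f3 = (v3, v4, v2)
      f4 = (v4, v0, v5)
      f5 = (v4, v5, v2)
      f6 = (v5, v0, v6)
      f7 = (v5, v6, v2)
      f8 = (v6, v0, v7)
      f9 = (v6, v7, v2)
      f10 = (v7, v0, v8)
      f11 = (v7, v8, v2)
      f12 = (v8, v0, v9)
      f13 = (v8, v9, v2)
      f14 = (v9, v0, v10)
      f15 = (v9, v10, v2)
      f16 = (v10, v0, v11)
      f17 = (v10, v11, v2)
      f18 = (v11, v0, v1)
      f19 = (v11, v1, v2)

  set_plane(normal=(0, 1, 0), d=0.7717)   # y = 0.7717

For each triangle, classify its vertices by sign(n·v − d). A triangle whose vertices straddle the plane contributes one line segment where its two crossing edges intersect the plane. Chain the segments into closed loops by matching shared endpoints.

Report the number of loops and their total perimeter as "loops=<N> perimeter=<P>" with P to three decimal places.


Straddling triangles (6 of 20):
  (v3,v0,v4) [--+] → (0.250772, 0.7717, 0)–(0.976592, 0.7717, 0)  len=0.7258
  (v3,v4,v2) [-+-] → (0.976592, 0.7717, 0)–(0.250772, 0.7717, 0.747609)  len=1.0420
  (v4,v0,v5) [+-+] → (0.250772, 0.7717, 0)–(-0.250772, 0.7717, 0)  len=0.5015
  (v4,v5,v2) [++-] → (-0.250772, 0.7717, 0.747609)–(0.250772, 0.7717, 0.747609)  len=0.5015
  (v5,v0,v6) [+--] → (-0.250772, 0.7717, 0)–(-0.976592, 0.7717, 0)  len=0.7258
  (v5,v6,v2) [+--] → (-0.976592, 0.7717, 0)–(-0.250772, 0.7717, 0.747609)  len=1.0420

Chained into 1 loop(s):
  loop 1: 6 segments, perimeter = 4.5387
Total perimeter = 4.539

loops=1 perimeter=4.539


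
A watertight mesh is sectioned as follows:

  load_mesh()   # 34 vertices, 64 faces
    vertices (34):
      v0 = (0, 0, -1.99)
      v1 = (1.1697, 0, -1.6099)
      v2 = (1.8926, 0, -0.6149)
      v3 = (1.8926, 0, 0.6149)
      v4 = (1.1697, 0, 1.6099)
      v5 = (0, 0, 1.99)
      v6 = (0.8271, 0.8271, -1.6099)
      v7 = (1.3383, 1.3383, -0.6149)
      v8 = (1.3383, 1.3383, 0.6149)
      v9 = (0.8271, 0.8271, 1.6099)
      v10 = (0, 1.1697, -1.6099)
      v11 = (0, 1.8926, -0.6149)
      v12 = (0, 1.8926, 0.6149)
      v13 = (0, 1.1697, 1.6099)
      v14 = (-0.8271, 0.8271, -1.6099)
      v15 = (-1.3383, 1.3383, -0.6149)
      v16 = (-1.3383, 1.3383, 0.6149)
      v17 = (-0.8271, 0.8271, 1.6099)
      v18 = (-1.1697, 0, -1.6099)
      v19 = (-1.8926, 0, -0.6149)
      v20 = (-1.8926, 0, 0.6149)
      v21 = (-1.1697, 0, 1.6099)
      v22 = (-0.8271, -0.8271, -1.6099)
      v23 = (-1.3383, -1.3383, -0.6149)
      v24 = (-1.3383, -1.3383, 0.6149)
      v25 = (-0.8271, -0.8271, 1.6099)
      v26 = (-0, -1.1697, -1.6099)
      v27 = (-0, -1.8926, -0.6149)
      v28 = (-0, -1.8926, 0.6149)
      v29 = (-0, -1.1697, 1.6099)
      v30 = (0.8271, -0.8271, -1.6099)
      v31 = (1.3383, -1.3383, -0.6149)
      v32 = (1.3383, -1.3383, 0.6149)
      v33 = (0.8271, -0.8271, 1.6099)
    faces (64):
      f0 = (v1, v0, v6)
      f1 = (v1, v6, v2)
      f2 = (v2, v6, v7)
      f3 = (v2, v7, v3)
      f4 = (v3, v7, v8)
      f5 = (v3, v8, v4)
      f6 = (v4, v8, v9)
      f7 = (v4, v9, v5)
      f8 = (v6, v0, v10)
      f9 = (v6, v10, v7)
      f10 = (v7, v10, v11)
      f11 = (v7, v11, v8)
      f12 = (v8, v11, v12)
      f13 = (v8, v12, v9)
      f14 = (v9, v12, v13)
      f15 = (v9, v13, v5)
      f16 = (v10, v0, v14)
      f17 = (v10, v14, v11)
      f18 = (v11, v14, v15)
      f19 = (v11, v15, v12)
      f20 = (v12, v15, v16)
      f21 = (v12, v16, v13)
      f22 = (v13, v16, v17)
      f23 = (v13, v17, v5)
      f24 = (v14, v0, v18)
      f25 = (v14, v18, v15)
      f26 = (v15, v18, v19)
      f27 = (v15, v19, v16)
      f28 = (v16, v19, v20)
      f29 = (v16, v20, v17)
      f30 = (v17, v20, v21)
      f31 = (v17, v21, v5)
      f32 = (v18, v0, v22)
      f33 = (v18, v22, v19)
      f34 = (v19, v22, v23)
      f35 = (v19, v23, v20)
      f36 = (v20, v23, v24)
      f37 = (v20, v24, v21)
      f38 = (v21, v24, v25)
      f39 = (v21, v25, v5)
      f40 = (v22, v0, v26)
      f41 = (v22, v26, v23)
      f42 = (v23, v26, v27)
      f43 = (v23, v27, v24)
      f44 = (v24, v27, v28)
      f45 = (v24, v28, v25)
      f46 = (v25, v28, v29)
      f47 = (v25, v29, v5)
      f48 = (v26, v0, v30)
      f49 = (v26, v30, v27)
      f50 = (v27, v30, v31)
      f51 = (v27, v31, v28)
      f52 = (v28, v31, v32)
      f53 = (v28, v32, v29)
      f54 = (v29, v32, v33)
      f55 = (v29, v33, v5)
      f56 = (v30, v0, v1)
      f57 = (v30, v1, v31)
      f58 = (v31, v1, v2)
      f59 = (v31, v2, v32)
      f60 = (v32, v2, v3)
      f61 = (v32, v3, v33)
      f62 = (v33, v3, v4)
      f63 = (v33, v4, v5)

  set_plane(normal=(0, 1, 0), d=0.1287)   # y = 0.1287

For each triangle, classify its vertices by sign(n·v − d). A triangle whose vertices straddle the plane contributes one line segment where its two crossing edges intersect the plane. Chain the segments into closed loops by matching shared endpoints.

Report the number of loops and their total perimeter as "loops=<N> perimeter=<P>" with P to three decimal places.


Straddling triangles (20 of 64):
  (v1,v0,v6) [--+] → (0.1287, 0.1287, -1.93085)–(1.11639, 0.1287, -1.6099)  len=1.0385
  (v1,v6,v2) [-+-] → (1.11639, 0.1287, -1.6099)–(1.7268, 0.1287, -0.769726)  len=1.0385
  (v2,v6,v7) [-++] → (1.7268, 0.1287, -0.769726)–(1.83929, 0.1287, -0.6149)  len=0.1914
  (v2,v7,v3) [-+-] → (1.83929, 0.1287, -0.6149)–(1.83929, 0.1287, 0.496634)  len=1.1115
  (v3,v7,v8) [-++] → (1.83929, 0.1287, 0.496634)–(1.83929, 0.1287, 0.6149)  len=0.1183
  (v3,v8,v4) [-+-] → (1.83929, 0.1287, 0.6149)–(1.18591, 0.1287, 1.51421)  len=1.1116
  (v4,v8,v9) [-++] → (1.18591, 0.1287, 1.51421)–(1.11639, 0.1287, 1.6099)  len=0.1183
  (v4,v9,v5) [-+-] → (1.11639, 0.1287, 1.6099)–(0.1287, 0.1287, 1.93085)  len=1.0385
  (v6,v0,v10) [+-+] → (0.1287, 0.1287, -1.93085)–(0, 0.1287, -1.94818)  len=0.1299
  (v9,v13,v5) [++-] → (0, 0.1287, 1.94818)–(0.1287, 0.1287, 1.93085)  len=0.1299
  (v10,v0,v14) [+-+] → (0, 0.1287, -1.94818)–(-0.1287, 0.1287, -1.93085)  len=0.1299
  (v13,v17,v5) [++-] → (-0.1287, 0.1287, 1.93085)–(0, 0.1287, 1.94818)  len=0.1299
  (v14,v0,v18) [+--] → (-0.1287, 0.1287, -1.93085)–(-1.11639, 0.1287, -1.6099)  len=1.0385
  (v14,v18,v15) [+-+] → (-1.11639, 0.1287, -1.6099)–(-1.18591, 0.1287, -1.51421)  len=0.1183
  (v15,v18,v19) [+--] → (-1.18591, 0.1287, -1.51421)–(-1.83929, 0.1287, -0.6149)  len=1.1116
  (v15,v19,v16) [+-+] → (-1.83929, 0.1287, -0.6149)–(-1.83929, 0.1287, -0.496634)  len=0.1183
  (v16,v19,v20) [+--] → (-1.83929, 0.1287, -0.496634)–(-1.83929, 0.1287, 0.6149)  len=1.1115
  (v16,v20,v17) [+-+] → (-1.83929, 0.1287, 0.6149)–(-1.7268, 0.1287, 0.769726)  len=0.1914
  (v17,v20,v21) [+--] → (-1.7268, 0.1287, 0.769726)–(-1.11639, 0.1287, 1.6099)  len=1.0385
  (v17,v21,v5) [+--] → (-1.11639, 0.1287, 1.6099)–(-0.1287, 0.1287, 1.93085)  len=1.0385

Chained into 1 loop(s):
  loop 1: 20 segments, perimeter = 12.0527
Total perimeter = 12.053

loops=1 perimeter=12.053


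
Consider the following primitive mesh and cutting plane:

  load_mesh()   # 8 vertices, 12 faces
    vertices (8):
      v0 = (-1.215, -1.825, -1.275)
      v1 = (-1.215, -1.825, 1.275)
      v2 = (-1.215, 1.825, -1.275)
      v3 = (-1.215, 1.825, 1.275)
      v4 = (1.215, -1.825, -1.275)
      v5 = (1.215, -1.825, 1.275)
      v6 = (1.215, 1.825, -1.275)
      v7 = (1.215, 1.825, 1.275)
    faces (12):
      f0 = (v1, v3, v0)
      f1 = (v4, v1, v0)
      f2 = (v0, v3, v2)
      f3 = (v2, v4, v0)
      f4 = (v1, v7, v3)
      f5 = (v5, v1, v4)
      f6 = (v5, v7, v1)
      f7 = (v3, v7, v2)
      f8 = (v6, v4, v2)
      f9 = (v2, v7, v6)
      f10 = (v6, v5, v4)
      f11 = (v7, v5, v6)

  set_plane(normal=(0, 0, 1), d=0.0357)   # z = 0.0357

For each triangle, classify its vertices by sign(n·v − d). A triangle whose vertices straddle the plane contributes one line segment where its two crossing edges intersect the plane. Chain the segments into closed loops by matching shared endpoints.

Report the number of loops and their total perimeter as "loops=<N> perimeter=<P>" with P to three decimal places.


loops=1 perimeter=12.160

Straddling triangles (8 of 12):
  (v1,v3,v0) [++-] → (-1.215, 0.0511, 0.0357)–(-1.215, -1.825, 0.0357)  len=1.8761
  (v4,v1,v0) [-+-] → (-0.03402, -1.825, 0.0357)–(-1.215, -1.825, 0.0357)  len=1.1810
  (v0,v3,v2) [-+-] → (-1.215, 0.0511, 0.0357)–(-1.215, 1.825, 0.0357)  len=1.7739
  (v5,v1,v4) [++-] → (-0.03402, -1.825, 0.0357)–(1.215, -1.825, 0.0357)  len=1.2490
  (v3,v7,v2) [++-] → (0.03402, 1.825, 0.0357)–(-1.215, 1.825, 0.0357)  len=1.2490
  (v2,v7,v6) [-+-] → (0.03402, 1.825, 0.0357)–(1.215, 1.825, 0.0357)  len=1.1810
  (v6,v5,v4) [-+-] → (1.215, -0.0511, 0.0357)–(1.215, -1.825, 0.0357)  len=1.7739
  (v7,v5,v6) [++-] → (1.215, -0.0511, 0.0357)–(1.215, 1.825, 0.0357)  len=1.8761

Chained into 1 loop(s):
  loop 1: 8 segments, perimeter = 12.1600
Total perimeter = 12.160
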